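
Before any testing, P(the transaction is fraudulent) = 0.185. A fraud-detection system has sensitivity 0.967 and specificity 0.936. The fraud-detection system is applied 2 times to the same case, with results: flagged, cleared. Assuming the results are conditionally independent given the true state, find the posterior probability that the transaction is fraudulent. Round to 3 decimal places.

With H the event that the transaction is fraudulent, the joint likelihood of the observed sequence is P(data|H) = 0.967·0.033 = 0.031911 and P(data|¬H) = 0.064·0.936 = 0.059904.
Bayes: P(H|data) = 0.185·0.031911 / (0.185·0.031911 + 0.815·0.059904) = 0.0059035/0.054725 = 0.1079.

Posterior P(H) ≈ 0.108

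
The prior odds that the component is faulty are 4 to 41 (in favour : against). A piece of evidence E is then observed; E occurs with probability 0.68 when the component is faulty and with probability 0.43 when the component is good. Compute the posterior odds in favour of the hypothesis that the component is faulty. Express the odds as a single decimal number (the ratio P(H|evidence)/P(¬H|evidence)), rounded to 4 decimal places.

Prior odds = 4/41 = 0.097561.
Likelihood ratio for E = 0.68/0.43 = 1.5814.
Posterior odds = prior odds × LR = 0.15428.

Posterior odds ≈ 0.1543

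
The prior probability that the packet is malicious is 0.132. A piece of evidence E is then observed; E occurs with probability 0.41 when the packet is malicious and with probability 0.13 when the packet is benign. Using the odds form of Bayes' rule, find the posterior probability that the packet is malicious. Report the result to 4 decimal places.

Posterior probability ≈ 0.3241

Prior odds = 0.132/(1−0.132) = 0.15207.
Likelihood ratio for E = 0.41/0.13 = 3.1538.
Posterior odds = prior odds × LR = 0.47962.
Posterior probability = odds/(1+odds) = 0.47962/1.4796 = 0.3241.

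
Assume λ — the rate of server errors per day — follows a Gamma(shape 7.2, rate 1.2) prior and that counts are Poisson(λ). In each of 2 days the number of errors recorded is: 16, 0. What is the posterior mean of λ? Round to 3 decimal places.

Total count ∑xᵢ = 16 over n = 2 days.
Gamma is conjugate to the Poisson likelihood: posterior is Gamma(shape = 7.2+16 = 23.2, rate = 1.2+2 = 3.2).
E[λ | data] = 23.2/3.2 = 7.250.

Posterior mean ≈ 7.250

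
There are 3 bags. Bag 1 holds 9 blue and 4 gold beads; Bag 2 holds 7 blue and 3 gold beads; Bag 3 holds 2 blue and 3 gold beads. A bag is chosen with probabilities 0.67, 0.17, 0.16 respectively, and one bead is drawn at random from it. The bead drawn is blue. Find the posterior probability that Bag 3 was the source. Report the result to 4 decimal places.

Tabulate prior·likelihood by source: [1] prior 0.67, lik 0.6923, product 0.4638; [2] prior 0.17, lik 0.7, product 0.1190; [3] prior 0.16, lik 0.4, product 0.06400.
Normalizing constant = 0.64685; the posterior for Bag 3 is its product over the sum, 0.06400/0.64685 = 0.0989.

Posterior probability ≈ 0.0989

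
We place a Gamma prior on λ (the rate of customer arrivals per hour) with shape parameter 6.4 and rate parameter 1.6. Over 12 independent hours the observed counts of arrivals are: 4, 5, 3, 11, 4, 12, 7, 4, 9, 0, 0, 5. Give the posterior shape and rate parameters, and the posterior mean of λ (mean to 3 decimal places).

The Poisson likelihood adds the total count to the shape and the number of exposure periods to the rate. Here ∑xᵢ = 64 and n = 12, so shape 6.4→70.4 and rate 1.6→13.6.
E[λ | data] = 70.4/13.6 = 5.176.

Posterior: Gamma(shape=70.4, rate=13.6); mean ≈ 5.176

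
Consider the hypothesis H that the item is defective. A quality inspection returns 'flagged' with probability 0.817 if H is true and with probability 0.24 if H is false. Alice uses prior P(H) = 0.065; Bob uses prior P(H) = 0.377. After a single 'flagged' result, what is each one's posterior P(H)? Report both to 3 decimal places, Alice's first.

The likelihood ratio for a 'flagged' result is 0.817/0.24 = 3.4042.
Alice: prior odds 0.065/0.935 = 0.069519; posterior odds 0.23665; posterior probability 0.191.
Bob: prior odds 0.377/0.623 = 0.60514; posterior odds 2.0600; posterior probability 0.673.

Alice: 0.191; Bob: 0.673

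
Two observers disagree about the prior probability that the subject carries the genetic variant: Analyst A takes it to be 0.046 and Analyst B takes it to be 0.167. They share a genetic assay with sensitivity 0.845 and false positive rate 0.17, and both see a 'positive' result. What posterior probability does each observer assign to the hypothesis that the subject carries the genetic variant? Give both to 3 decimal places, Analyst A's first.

Analyst A: 0.193; Analyst B: 0.499

The likelihood ratio for a 'positive' result is 0.845/0.17 = 4.9706.
Analyst A: prior odds 0.046/0.954 = 0.048218; posterior odds 0.23967; posterior probability 0.193.
Analyst B: prior odds 0.167/0.833 = 0.20048; posterior odds 0.99650; posterior probability 0.499.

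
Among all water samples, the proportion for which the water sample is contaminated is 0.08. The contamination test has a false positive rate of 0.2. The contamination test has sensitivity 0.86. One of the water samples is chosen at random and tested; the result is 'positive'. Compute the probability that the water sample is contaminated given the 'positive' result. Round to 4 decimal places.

P(H | E) ≈ 0.2722

Let H be the event that the water sample is contaminated. P(H) = 0.08, so P(¬H) = 0.92. With E the 'positive' result, P(E|H) = 0.86 and P(E|¬H) = 0.2.
P(E) = 0.86·0.08 + 0.2·0.92 = 0.068800 + 0.18400 = 0.25280.
By Bayes' theorem, P(H|E) = 0.068800 / 0.25280 = 0.2722.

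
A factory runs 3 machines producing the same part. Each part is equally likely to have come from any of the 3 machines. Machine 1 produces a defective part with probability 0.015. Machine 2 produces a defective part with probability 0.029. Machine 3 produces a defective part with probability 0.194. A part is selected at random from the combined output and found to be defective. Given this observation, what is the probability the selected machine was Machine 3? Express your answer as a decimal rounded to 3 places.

Posterior probability ≈ 0.815

Tabulate prior·likelihood by source: [1] prior 0.333333, lik 0.015, product 0.005000; [2] prior 0.333333, lik 0.029, product 0.009667; [3] prior 0.333333, lik 0.194, product 0.06467.
Normalizing constant = 0.079333; the posterior for Machine 3 is its product over the sum, 0.06467/0.079333 = 0.815.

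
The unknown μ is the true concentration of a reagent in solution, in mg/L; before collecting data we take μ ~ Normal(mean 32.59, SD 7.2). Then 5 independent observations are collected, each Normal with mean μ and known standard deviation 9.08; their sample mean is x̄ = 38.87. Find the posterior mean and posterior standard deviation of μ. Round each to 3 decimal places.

Posterior mean ≈ 37.355; posterior SD ≈ 3.537

With known σ, the Normal prior is conjugate. Weight on the data is w = (n/σ²)/(n/σ² + 1/τ₀²) = 0.0606455/(0.0606455+0.0192901) = 0.75868.
Posterior mean = w·x̄ + (1−w)·μ₀ = 0.75868·38.87 + 0.24132·32.59 = 37.355. Posterior variance = 1/(0.0606455+0.0192901) = 12.5101, so SD = 3.537.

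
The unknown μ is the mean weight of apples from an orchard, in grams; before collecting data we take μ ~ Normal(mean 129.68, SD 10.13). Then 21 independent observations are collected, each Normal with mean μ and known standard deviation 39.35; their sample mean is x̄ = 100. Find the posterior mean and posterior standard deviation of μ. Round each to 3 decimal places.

Posterior mean ≈ 112.410; posterior SD ≈ 6.550

Prior precision 1/τ₀² = 1/10.13² = 0.00974498; data precision n/σ² = 21/39.35² = 0.0135622.
Posterior precision = 0.00974498 + 0.0135622 = 0.0233072, giving posterior SD = 1/√0.0233072 = 6.550.
Posterior mean = (0.00974498·129.68 + 0.0135622·100) / 0.0233072 = 112.410.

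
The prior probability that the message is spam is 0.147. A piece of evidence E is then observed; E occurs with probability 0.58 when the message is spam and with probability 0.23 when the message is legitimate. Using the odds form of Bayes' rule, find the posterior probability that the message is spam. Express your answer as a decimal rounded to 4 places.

Prior odds = 0.147/(1−0.147) = 0.17233.
Likelihood ratio for E = 0.58/0.23 = 2.5217.
Posterior odds = prior odds × LR = 0.43458.
Posterior probability = odds/(1+odds) = 0.43458/1.4346 = 0.3029.

Posterior probability ≈ 0.3029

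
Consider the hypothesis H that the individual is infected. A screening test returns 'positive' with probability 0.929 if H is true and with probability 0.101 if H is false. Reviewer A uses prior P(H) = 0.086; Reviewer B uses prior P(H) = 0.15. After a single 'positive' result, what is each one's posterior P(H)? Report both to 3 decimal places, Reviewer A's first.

The likelihood ratio for a 'positive' result is 0.929/0.101 = 9.1980.
Reviewer A: prior odds 0.086/0.914 = 0.094092; posterior odds 0.86546; posterior probability 0.464.
Reviewer B: prior odds 0.15/0.85 = 0.17647; posterior odds 1.6232; posterior probability 0.619.

Reviewer A: 0.464; Reviewer B: 0.619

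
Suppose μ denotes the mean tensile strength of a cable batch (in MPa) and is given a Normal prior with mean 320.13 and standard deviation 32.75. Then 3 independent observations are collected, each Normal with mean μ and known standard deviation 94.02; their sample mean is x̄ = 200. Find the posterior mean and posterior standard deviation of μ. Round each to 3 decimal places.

Prior precision 1/τ₀² = 1/32.75² = 0.00093235; data precision n/σ² = 3/94.02² = 0.00033938.
Posterior precision = 0.00093235 + 0.00033938 = 0.00127172, giving posterior SD = 1/√0.00127172 = 28.042.
Posterior mean = (0.00093235·320.13 + 0.00033938·200) / 0.00127172 = 288.072.

Posterior mean ≈ 288.072; posterior SD ≈ 28.042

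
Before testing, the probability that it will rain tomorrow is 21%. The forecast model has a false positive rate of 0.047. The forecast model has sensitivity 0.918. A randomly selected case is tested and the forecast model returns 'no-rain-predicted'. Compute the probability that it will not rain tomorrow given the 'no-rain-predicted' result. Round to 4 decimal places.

P(¬H | E) ≈ 0.9776

Write H for 'it will rain tomorrow'. Prior odds H:¬H = 0.21/0.79 = 0.26582. For the 'no-rain-predicted' outcome, the likelihood ratio is 0.082/0.953 = 0.086044.
Posterior odds = 0.26582 × 0.086044 = 0.022872, so P(H|E) = 0.022872/(1+0.022872) = 0.0224. Then P(¬H|E) = 1 − 0.0224 = 0.9776.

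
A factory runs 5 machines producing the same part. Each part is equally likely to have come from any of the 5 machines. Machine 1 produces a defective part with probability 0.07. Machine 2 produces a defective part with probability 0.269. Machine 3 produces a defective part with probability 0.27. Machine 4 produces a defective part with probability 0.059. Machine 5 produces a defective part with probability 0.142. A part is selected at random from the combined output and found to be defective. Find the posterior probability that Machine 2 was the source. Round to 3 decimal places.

Posterior probability ≈ 0.332

P(defective|M1) = 0.07; P(defective|M2) = 0.269; P(defective|M3) = 0.27; P(defective|M4) = 0.059; P(defective|M5) = 0.142.
Prior × likelihood for each source: 0.2·0.07=0.01400, 0.2·0.269=0.05380, 0.2·0.27=0.05400, 0.2·0.059=0.01180, 0.2·0.142=0.02840. Summing gives P(defective) = 0.16200.
P(Machine 2 | defective) = 0.05380 / 0.16200 = 0.332.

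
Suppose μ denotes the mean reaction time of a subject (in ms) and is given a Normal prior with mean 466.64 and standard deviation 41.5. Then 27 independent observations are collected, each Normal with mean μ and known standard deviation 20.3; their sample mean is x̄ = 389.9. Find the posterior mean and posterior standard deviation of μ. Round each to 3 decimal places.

With known σ, the Normal prior is conjugate. Weight on the data is w = (n/σ²)/(n/σ² + 1/τ₀²) = 0.0655197/(0.0655197+0.00058064) = 0.99122.
Posterior mean = w·x̄ + (1−w)·μ₀ = 0.99122·389.9 + 0.0087842·466.64 = 390.574. Posterior variance = 1/(0.0655197+0.00058064) = 15.1285, so SD = 3.890.

Posterior mean ≈ 390.574; posterior SD ≈ 3.890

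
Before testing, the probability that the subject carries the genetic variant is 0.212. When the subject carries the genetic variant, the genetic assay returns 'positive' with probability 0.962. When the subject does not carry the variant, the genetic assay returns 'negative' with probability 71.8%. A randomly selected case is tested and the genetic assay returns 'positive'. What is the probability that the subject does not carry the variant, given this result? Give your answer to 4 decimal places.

Let H be the event that the subject carries the genetic variant. P(H) = 0.212, so P(¬H) = 0.788. With E the 'positive' result, P(E|H) = 0.962 and P(E|¬H) = 0.282.
P(E) = 0.962·0.212 + 0.282·0.788 = 0.20394 + 0.22222 = 0.42616.
By Bayes' theorem, P(H|E) = 0.20394 / 0.42616 = 0.4786. Hence P(¬H|E) = 1 − 0.4786 = 0.5214.

P(¬H | E) ≈ 0.5214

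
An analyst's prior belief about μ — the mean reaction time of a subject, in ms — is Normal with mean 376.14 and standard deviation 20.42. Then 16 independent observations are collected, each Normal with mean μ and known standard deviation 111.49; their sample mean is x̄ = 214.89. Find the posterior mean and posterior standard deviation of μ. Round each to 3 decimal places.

With known σ, the Normal prior is conjugate. Weight on the data is w = (n/σ²)/(n/σ² + 1/τ₀²) = 0.00128721/(0.00128721+0.00239822) = 0.34927.
Posterior mean = w·x̄ + (1−w)·μ₀ = 0.34927·214.89 + 0.65073·376.14 = 319.820. Posterior variance = 1/(0.00128721+0.00239822) = 271.339, so SD = 16.472.

Posterior mean ≈ 319.820; posterior SD ≈ 16.472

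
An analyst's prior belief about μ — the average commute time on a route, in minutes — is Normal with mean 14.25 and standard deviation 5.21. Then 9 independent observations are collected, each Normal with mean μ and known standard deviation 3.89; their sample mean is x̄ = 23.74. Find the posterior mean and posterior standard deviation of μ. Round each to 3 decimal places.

Posterior mean ≈ 23.186; posterior SD ≈ 1.258

With known σ, the Normal prior is conjugate. Weight on the data is w = (n/σ²)/(n/σ² + 1/τ₀²) = 0.594762/(0.594762+0.0368404) = 0.94167.
Posterior mean = w·x̄ + (1−w)·μ₀ = 0.94167·23.74 + 0.058328·14.25 = 23.186. Posterior variance = 1/(0.594762+0.0368404) = 1.58327, so SD = 1.258.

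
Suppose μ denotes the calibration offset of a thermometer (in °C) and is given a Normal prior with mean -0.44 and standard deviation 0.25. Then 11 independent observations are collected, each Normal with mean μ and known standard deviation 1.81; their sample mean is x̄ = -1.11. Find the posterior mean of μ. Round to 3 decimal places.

With known σ, the Normal prior is conjugate. Weight on the data is w = (n/σ²)/(n/σ² + 1/τ₀²) = 3.35765/(3.35765+16.0000) = 0.17345.
Posterior mean = w·x̄ + (1−w)·μ₀ = 0.17345·-1.11 + 0.82655·-0.44 = -0.556.

Posterior mean ≈ -0.556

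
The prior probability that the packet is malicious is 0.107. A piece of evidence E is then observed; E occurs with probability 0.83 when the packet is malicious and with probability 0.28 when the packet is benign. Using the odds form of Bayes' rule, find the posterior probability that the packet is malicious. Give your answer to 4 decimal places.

Posterior probability ≈ 0.2621

Prior odds = 0.107/(1−0.107) = 0.11982. In log-odds, ln(0.11982) = -2.1218.
Add log likelihood ratio: ln(2.9643) = 1.0866.
Posterior log-odds = -1.0351, so posterior odds = exp(-1.0351) = 0.35518. Converting, P(H|E) = 0.35518/1.3552 = 0.2621.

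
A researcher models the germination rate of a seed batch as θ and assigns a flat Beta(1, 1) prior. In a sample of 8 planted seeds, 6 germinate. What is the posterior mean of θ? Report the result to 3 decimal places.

The binomial likelihood is conjugate to the Beta prior: with 6 successes and 2 failures, the posterior is Beta(1+6, 1+2) = Beta(7, 3).
E[θ | data] = 7/(7+3) = 0.700.

Posterior mean ≈ 0.700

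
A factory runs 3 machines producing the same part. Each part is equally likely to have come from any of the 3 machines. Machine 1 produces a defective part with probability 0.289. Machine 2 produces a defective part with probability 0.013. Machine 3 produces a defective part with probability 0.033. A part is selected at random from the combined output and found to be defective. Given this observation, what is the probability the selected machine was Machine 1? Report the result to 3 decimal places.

Posterior probability ≈ 0.863

Tabulate prior·likelihood by source: [1] prior 0.333333, lik 0.289, product 0.09633; [2] prior 0.333333, lik 0.013, product 0.004333; [3] prior 0.333333, lik 0.033, product 0.01100.
Normalizing constant = 0.11167; the posterior for Machine 1 is its product over the sum, 0.09633/0.11167 = 0.863.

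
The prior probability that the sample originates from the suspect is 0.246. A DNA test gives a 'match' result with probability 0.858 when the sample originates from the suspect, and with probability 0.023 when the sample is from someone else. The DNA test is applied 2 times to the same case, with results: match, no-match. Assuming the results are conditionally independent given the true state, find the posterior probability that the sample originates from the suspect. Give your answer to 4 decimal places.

Posterior P(H) ≈ 0.6389

With H the event that the sample originates from the suspect, the joint likelihood of the observed sequence is P(data|H) = 0.858·0.142 = 0.12184 and P(data|¬H) = 0.023·0.977 = 0.022471.
Bayes: P(H|data) = 0.246·0.12184 / (0.246·0.12184 + 0.754·0.022471) = 0.029972/0.046915 = 0.6389.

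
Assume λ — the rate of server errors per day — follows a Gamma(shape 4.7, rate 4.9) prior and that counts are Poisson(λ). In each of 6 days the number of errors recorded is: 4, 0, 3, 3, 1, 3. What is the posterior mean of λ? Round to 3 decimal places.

Posterior mean ≈ 1.716

The Poisson likelihood adds the total count to the shape and the number of exposure periods to the rate. Here ∑xᵢ = 14 and n = 6, so shape 4.7→18.7 and rate 4.9→10.9.
E[λ | data] = 18.7/10.9 = 1.716.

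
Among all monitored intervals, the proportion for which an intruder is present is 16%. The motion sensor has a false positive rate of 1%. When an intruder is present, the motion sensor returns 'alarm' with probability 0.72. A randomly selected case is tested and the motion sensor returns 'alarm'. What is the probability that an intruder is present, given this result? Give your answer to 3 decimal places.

P(H | E) ≈ 0.932

Let H be the event that an intruder is present. P(H) = 0.16, so P(¬H) = 0.84. With E the 'alarm' result, P(E|H) = 0.72 and P(E|¬H) = 0.01.
P(E) = 0.72·0.16 + 0.01·0.84 = 0.11520 + 0.0084000 = 0.12360.
By Bayes' theorem, P(H|E) = 0.11520 / 0.12360 = 0.932.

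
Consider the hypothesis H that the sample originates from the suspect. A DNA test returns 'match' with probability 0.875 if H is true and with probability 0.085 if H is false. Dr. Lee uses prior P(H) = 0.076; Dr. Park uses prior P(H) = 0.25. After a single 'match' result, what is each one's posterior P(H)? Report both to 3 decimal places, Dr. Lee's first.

Dr. Lee: 0.458; Dr. Park: 0.774

The likelihood ratio for a 'match' result is 0.875/0.085 = 10.294.
Dr. Lee: prior odds 0.076/0.924 = 0.082251; posterior odds 0.84670; posterior probability 0.458.
Dr. Park: prior odds 0.25/0.75 = 0.33333; posterior odds 3.4314; posterior probability 0.774.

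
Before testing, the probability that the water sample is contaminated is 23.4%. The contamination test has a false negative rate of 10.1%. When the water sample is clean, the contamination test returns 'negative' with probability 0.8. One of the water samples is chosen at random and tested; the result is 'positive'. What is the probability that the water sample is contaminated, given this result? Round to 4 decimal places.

P(H | E) ≈ 0.5786

Let H be the event that the water sample is contaminated. P(H) = 0.234, so P(¬H) = 0.766. With E the 'positive' result, P(E|H) = 0.899 and P(E|¬H) = 0.2.
P(E) = 0.899·0.234 + 0.2·0.766 = 0.21037 + 0.15320 = 0.36357.
By Bayes' theorem, P(H|E) = 0.21037 / 0.36357 = 0.5786.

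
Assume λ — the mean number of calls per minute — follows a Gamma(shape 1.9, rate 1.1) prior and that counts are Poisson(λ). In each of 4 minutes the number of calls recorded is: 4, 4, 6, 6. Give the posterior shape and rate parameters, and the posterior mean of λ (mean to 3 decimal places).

The Poisson likelihood adds the total count to the shape and the number of exposure periods to the rate. Here ∑xᵢ = 20 and n = 4, so shape 1.9→21.9 and rate 1.1→5.1.
E[λ | data] = 21.9/5.1 = 4.294.

Posterior: Gamma(shape=21.9, rate=5.1); mean ≈ 4.294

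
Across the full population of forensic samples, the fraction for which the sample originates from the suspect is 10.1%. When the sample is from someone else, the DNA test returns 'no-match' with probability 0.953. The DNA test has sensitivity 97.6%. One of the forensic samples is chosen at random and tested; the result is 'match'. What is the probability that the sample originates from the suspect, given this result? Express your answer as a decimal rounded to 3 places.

Let H be the event that the sample originates from the suspect. P(H) = 0.101, so P(¬H) = 0.899. With E the 'match' result, P(E|H) = 0.976 and P(E|¬H) = 0.047.
P(E) = 0.976·0.101 + 0.047·0.899 = 0.098576 + 0.042253 = 0.14083.
By Bayes' theorem, P(H|E) = 0.098576 / 0.14083 = 0.700.

P(H | E) ≈ 0.700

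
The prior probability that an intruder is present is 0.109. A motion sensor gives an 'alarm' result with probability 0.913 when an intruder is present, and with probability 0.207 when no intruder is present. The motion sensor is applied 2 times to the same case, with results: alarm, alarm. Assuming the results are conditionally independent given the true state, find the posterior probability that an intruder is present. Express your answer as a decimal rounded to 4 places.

Posterior P(H) ≈ 0.7041

With H the event that an intruder is present, the joint likelihood of the observed sequence is P(data|H) = 0.913·0.913 = 0.83357 and P(data|¬H) = 0.207·0.207 = 0.042849.
Bayes: P(H|data) = 0.109·0.83357 / (0.109·0.83357 + 0.891·0.042849) = 0.090859/0.12904 = 0.7041.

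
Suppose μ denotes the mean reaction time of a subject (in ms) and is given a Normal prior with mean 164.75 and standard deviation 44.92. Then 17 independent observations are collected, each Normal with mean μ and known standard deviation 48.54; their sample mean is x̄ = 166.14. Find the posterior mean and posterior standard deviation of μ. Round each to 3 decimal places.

Posterior mean ≈ 166.051; posterior SD ≈ 11.388

Prior precision 1/τ₀² = 1/44.92² = 0.00049559; data precision n/σ² = 17/48.54² = 0.00721522.
Posterior precision = 0.00049559 + 0.00721522 = 0.00771080, giving posterior SD = 1/√0.00771080 = 11.388.
Posterior mean = (0.00049559·164.75 + 0.00721522·166.14) / 0.00771080 = 166.051.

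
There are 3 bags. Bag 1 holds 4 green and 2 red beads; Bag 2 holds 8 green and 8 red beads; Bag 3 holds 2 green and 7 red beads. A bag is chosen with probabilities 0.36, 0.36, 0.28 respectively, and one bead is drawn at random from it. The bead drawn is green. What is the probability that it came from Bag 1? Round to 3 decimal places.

Posterior probability ≈ 0.498

Tabulate prior·likelihood by source: [1] prior 0.36, lik 0.6667, product 0.2400; [2] prior 0.36, lik 0.5, product 0.1800; [3] prior 0.28, lik 0.2222, product 0.06222.
Normalizing constant = 0.48222; the posterior for Bag 1 is its product over the sum, 0.2400/0.48222 = 0.498.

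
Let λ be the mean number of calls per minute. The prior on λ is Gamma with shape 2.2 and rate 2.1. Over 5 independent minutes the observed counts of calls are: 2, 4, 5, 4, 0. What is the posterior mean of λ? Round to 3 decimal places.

Total count ∑xᵢ = 15 over n = 5 minutes.
Gamma is conjugate to the Poisson likelihood: posterior is Gamma(shape = 2.2+15 = 17.2, rate = 2.1+5 = 7.1).
Posterior mean = shape/rate = 17.2/7.1 = 2.423.

Posterior mean ≈ 2.423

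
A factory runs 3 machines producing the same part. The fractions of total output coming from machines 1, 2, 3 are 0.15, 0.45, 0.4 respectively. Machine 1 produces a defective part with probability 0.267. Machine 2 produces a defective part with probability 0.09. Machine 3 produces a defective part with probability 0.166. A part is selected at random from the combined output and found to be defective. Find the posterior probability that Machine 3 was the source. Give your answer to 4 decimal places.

Posterior probability ≈ 0.4519

Tabulate prior·likelihood by source: [1] prior 0.15, lik 0.267, product 0.04005; [2] prior 0.45, lik 0.09, product 0.04050; [3] prior 0.4, lik 0.166, product 0.06640.
Normalizing constant = 0.14695; the posterior for Machine 3 is its product over the sum, 0.06640/0.14695 = 0.4519.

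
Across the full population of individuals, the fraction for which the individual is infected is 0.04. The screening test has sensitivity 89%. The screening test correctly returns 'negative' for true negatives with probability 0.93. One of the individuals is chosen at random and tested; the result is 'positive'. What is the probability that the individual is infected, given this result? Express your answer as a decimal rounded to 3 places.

P(H | E) ≈ 0.346

Write H for 'the individual is infected'. Prior odds H:¬H = 0.04/0.96 = 0.041667. For the 'positive' outcome, the likelihood ratio is 0.89/0.07 = 12.714.
Posterior odds = 0.041667 × 12.714 = 0.52976, so P(H|E) = 0.52976/(1+0.52976) = 0.346.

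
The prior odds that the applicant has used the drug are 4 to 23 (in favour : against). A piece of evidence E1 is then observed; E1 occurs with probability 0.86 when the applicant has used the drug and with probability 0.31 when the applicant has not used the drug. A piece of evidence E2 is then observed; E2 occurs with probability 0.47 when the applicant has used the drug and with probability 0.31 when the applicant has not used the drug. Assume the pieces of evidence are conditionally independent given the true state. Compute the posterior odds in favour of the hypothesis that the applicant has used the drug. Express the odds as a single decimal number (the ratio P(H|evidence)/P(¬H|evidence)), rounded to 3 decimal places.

Posterior odds ≈ 0.731

Prior odds = 4/23 = 0.17391.
Likelihood ratio for E1 = 0.86/0.31 = 2.7742.
Likelihood ratio for E2 = 0.47/0.31 = 1.5161.
Posterior odds = prior odds × LR₁ × LR₂ = 0.73148.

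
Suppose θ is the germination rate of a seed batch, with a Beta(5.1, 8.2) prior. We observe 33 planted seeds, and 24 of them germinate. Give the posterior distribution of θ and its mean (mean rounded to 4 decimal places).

The binomial likelihood is conjugate to the Beta prior: with 24 successes and 9 failures, the posterior is Beta(5.1+24, 8.2+9) = Beta(29.1, 17.2).
Posterior mean = α/(α+β) = 29.1/46.3 = 0.6285.

Posterior: Beta(29.1, 17.2); mean ≈ 0.6285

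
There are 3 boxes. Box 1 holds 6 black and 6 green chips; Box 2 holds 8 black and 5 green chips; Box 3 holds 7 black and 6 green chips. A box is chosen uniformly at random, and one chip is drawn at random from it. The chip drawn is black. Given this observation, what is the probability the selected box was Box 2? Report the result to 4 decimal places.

Tabulate prior·likelihood by source: [1] prior 0.333333, lik 0.5, product 0.1667; [2] prior 0.333333, lik 0.6154, product 0.2051; [3] prior 0.333333, lik 0.5385, product 0.1795.
Normalizing constant = 0.55128; the posterior for Box 2 is its product over the sum, 0.2051/0.55128 = 0.3721.

Posterior probability ≈ 0.3721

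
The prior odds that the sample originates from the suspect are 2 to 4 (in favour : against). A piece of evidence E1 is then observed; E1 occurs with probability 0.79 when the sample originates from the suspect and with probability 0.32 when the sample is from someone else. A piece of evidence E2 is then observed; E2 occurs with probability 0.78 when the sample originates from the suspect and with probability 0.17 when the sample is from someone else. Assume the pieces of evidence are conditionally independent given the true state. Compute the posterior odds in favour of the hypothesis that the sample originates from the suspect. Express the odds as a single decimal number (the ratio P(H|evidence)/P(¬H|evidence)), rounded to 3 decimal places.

Prior odds = 2/4 = 0.50000. In log-odds, ln(0.50000) = -0.69315.
Add log likelihood ratios: ln(2.4688) + ln(4.5882) = 2.4272.
Posterior log-odds = 1.7341, so posterior odds = exp(1.7341) = 5.6636.

Posterior odds ≈ 5.664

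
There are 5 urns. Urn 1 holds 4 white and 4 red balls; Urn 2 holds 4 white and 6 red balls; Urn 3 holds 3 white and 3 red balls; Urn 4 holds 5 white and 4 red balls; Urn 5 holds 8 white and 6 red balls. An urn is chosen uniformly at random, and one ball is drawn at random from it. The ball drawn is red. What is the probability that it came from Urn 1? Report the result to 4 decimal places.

Posterior probability ≈ 0.2022

P(red|Urn 1) = 0.5; P(red|Urn 2) = 0.6; P(red|Urn 3) = 0.5; P(red|Urn 4) = 0.4444; P(red|Urn 5) = 0.4286.
Prior × likelihood for each source: 0.2·0.5=0.1000, 0.2·0.6=0.1200, 0.2·0.5=0.1000, 0.2·0.4444=0.08889, 0.2·0.4286=0.08571. Summing gives P(red) = 0.49460.
P(Urn 1 | red) = 0.1000 / 0.49460 = 0.2022.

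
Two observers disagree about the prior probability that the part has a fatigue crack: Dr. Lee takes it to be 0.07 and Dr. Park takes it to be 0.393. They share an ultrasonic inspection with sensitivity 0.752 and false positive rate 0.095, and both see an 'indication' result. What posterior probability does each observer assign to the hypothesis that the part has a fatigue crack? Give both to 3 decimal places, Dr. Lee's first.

Dr. Lee: 0.373; Dr. Park: 0.837

P('+'|H) = 0.752, P('+'|¬H) = 0.095.
Dr. Lee: numerator 0.752·0.07 = 0.052640; evidence = 0.052640+0.095·0.93 = 0.14099; posterior = 0.373.
Dr. Park: numerator 0.752·0.393 = 0.29554; evidence = 0.29554+0.095·0.607 = 0.35320; posterior = 0.837.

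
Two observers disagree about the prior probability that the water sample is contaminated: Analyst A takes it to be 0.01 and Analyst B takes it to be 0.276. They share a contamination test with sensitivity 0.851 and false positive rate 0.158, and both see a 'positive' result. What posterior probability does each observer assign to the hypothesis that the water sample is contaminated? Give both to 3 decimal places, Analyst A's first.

Analyst A: 0.052; Analyst B: 0.672

P('+'|H) = 0.851, P('+'|¬H) = 0.158.
Analyst A: numerator 0.851·0.01 = 0.0085100; evidence = 0.0085100+0.158·0.99 = 0.16493; posterior = 0.052.
Analyst B: numerator 0.851·0.276 = 0.23488; evidence = 0.23488+0.158·0.724 = 0.34927; posterior = 0.672.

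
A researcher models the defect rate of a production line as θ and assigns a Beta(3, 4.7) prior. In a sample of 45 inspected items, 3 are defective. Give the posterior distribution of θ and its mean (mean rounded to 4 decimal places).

Posterior: Beta(6, 46.7); mean ≈ 0.1139

Observing 3 successes and 42 failures updates Beta(3, 4.7) by adding the success and failure counts to the two shape parameters: α = 3+3 = 6, β = 4.7+42 = 46.7.
Posterior mean = α/(α+β) = 6/52.7 = 0.1139.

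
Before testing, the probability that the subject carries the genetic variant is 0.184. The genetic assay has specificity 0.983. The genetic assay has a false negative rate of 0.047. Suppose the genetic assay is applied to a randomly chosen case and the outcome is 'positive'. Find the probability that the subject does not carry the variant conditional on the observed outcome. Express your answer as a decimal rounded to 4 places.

Write H for 'the subject carries the genetic variant'. Prior odds H:¬H = 0.184/0.816 = 0.22549. For the 'positive' outcome, the likelihood ratio is 0.953/0.017 = 56.059.
Posterior odds = 0.22549 × 56.059 = 12.641, so P(H|E) = 12.641/(1+12.641) = 0.9267. Then P(¬H|E) = 1 − 0.9267 = 0.0733.

P(¬H | E) ≈ 0.0733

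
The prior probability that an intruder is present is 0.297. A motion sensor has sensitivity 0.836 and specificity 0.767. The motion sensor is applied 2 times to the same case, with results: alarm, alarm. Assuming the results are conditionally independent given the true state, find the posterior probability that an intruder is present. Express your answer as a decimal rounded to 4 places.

Let H be the event that an intruder is present; start with P(H) = 0.297. P('alarm'|H) = 0.836, P('alarm'|¬H) = 0.233.
Update on result 1 ('alarm'): P(H) ← 0.836·0.2970 / (0.836·0.2970 + 0.233·0.7030) = 0.24829/0.41209 = 0.6025.
Update on result 2 ('alarm'): P(H) ← 0.836·0.6025 / (0.836·0.6025 + 0.233·0.3975) = 0.50370/0.59632 = 0.8447.

Posterior P(H) ≈ 0.8447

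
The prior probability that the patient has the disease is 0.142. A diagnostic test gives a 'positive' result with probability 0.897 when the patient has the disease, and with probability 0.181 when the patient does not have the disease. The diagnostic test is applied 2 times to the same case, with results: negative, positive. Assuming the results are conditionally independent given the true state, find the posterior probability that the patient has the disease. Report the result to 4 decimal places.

Let H be the event that the patient has the disease; start with P(H) = 0.142. P('positive'|H) = 0.897, P('positive'|¬H) = 0.181.
Update on result 1 ('negative'): P(H) ← 0.103·0.1420 / (0.103·0.1420 + 0.819·0.8580) = 0.014626/0.71733 = 0.0204.
Update on result 2 ('positive'): P(H) ← 0.897·0.0204 / (0.897·0.0204 + 0.181·0.9796) = 0.018289/0.19560 = 0.0935.

Posterior P(H) ≈ 0.0935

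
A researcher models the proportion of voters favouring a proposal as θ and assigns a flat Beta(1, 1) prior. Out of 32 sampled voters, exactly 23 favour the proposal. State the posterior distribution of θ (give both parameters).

The binomial likelihood is conjugate to the Beta prior: with 23 successes and 9 failures, the posterior is Beta(1+23, 1+9) = Beta(24, 10).

Posterior: Beta(24, 10)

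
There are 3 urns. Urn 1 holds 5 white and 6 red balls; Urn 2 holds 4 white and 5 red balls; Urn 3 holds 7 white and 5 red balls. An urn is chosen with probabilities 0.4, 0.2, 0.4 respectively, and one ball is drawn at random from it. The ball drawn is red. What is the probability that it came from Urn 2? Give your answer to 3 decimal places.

Posterior probability ≈ 0.224

Tabulate prior·likelihood by source: [1] prior 0.4, lik 0.5455, product 0.2182; [2] prior 0.2, lik 0.5556, product 0.1111; [3] prior 0.4, lik 0.4167, product 0.1667.
Normalizing constant = 0.49596; the posterior for Urn 2 is its product over the sum, 0.1111/0.49596 = 0.224.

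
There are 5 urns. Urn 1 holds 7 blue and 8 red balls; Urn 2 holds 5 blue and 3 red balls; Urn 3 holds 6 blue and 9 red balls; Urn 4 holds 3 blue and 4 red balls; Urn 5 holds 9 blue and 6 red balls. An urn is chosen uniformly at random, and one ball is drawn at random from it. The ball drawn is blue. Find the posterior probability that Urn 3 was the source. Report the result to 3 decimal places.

Posterior probability ≈ 0.159

P(blue|Urn 1) = 0.4667; P(blue|Urn 2) = 0.625; P(blue|Urn 3) = 0.4; P(blue|Urn 4) = 0.4286; P(blue|Urn 5) = 0.6.
Prior × likelihood for each source: 0.2·0.4667=0.09333, 0.2·0.625=0.1250, 0.2·0.4=0.08000, 0.2·0.4286=0.08571, 0.2·0.6=0.1200. Summing gives P(blue) = 0.50405.
P(Urn 3 | blue) = 0.08000 / 0.50405 = 0.159.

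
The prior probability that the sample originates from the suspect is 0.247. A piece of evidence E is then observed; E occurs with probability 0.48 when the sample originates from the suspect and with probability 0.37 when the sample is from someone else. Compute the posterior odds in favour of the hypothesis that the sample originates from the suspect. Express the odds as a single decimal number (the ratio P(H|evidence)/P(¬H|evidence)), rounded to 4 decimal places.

Posterior odds ≈ 0.4255

Prior odds = 0.247/(1−0.247) = 0.32802. In log-odds, ln(0.32802) = -1.1147.
Add log likelihood ratio: ln(1.2973) = 0.26028.
Posterior log-odds = -0.85439, so posterior odds = exp(-0.85439) = 0.42554.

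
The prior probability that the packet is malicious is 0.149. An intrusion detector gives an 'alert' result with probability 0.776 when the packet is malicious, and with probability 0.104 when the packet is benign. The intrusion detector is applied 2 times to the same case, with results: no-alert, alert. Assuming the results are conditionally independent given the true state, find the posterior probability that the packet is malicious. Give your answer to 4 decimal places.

Let H be the event that the packet is malicious; start with P(H) = 0.149. P('alert'|H) = 0.776, P('alert'|¬H) = 0.104.
Update on result 1 ('no-alert'): P(H) ← 0.224·0.1490 / (0.224·0.1490 + 0.896·0.8510) = 0.033376/0.79587 = 0.0419.
Update on result 2 ('alert'): P(H) ← 0.776·0.0419 / (0.776·0.0419 + 0.104·0.9581) = 0.032543/0.13218 = 0.2462.

Posterior P(H) ≈ 0.2462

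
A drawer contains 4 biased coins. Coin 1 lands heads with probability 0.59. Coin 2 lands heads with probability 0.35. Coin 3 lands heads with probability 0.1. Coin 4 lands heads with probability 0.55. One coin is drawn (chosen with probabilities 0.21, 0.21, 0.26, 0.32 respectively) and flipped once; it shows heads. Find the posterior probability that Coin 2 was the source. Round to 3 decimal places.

P(heads|C1) = 0.59; P(heads|C2) = 0.35; P(heads|C3) = 0.1; P(heads|C4) = 0.55.
Prior × likelihood for each source: 0.21·0.59=0.1239, 0.21·0.35=0.07350, 0.26·0.1=0.02600, 0.32·0.55=0.1760. Summing gives P(heads) = 0.39940.
P(Coin 2 | heads) = 0.07350 / 0.39940 = 0.184.

Posterior probability ≈ 0.184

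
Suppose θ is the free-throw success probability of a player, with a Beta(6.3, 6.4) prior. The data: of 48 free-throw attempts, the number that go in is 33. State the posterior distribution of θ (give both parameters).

Posterior: Beta(39.3, 21.4)

The binomial likelihood is conjugate to the Beta prior: with 33 successes and 15 failures, the posterior is Beta(6.3+33, 6.4+15) = Beta(39.3, 21.4).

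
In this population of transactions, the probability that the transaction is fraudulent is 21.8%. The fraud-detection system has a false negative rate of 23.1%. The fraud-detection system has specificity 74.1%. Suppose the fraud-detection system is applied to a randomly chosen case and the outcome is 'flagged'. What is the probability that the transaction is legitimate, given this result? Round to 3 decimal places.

P(¬H | E) ≈ 0.547

Let H be the event that the transaction is fraudulent. P(H) = 0.218, so P(¬H) = 0.782. With E the 'flagged' result, P(E|H) = 0.769 and P(E|¬H) = 0.259.
P(E) = 0.769·0.218 + 0.259·0.782 = 0.16764 + 0.20254 = 0.37018.
By Bayes' theorem, P(H|E) = 0.16764 / 0.37018 = 0.453. Hence P(¬H|E) = 1 − 0.453 = 0.547.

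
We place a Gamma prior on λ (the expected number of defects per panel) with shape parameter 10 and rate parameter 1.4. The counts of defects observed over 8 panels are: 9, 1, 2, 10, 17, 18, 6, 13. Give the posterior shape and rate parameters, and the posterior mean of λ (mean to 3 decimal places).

Total count ∑xᵢ = 76 over n = 8 panels.
Gamma is conjugate to the Poisson likelihood: posterior is Gamma(shape = 10+76 = 86, rate = 1.4+8 = 9.4).
E[λ | data] = 86/9.4 = 9.149.

Posterior: Gamma(shape=86, rate=9.4); mean ≈ 9.149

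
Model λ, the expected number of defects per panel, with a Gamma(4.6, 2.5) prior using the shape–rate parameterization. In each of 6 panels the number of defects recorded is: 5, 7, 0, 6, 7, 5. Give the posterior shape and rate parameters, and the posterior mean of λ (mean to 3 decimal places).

Total count ∑xᵢ = 30 over n = 6 panels.
Gamma is conjugate to the Poisson likelihood: posterior is Gamma(shape = 4.6+30 = 34.6, rate = 2.5+6 = 8.5).
Posterior mean = shape/rate = 34.6/8.5 = 4.071.

Posterior: Gamma(shape=34.6, rate=8.5); mean ≈ 4.071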